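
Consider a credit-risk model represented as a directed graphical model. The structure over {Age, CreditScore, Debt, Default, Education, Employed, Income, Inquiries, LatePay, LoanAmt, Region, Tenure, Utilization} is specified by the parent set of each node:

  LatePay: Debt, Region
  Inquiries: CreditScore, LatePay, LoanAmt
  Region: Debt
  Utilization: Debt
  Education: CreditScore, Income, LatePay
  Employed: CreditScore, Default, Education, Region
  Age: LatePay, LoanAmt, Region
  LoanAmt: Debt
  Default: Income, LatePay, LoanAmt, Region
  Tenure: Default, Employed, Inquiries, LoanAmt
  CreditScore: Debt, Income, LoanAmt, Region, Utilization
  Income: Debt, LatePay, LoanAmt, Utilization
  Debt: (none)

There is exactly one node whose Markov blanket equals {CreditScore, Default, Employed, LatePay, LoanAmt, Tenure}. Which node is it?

Inquiries

The target node must have every member of {CreditScore, Default, Employed, LatePay, LoanAmt, Tenure} as a parent, child, or co-parent, and no others.
Parents of Inquiries: CreditScore, LatePay, LoanAmt; children: Tenure; co-parents: Default, Employed, LoanAmt.
These exactly cover the given set, so the node is Inquiries.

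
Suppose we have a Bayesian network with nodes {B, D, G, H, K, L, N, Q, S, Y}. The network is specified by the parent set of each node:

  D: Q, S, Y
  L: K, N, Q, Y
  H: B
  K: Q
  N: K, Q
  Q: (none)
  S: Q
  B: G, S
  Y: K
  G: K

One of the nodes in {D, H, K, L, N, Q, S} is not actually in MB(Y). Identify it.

H

Pa(Y) = {K}.
Ch(Y) = {D, L}.
For each child, the remaining parents (spouses of Y):
  L: K, N, Q
  D: Q, S
MB(Y) = {D, K, L, N, Q, S}.
H is neither a parent, child, nor co-parent of Y, so it does not belong.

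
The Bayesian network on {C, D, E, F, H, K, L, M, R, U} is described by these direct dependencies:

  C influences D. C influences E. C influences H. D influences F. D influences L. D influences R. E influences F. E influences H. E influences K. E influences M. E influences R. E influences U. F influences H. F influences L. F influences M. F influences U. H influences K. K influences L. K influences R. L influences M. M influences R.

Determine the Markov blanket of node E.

A node's Markov blanket = Pa ∪ Ch ∪ (parents of Ch other than the node itself).
E's parents: C.
Children of E: F, H, K, M, R, U.
Parents of each child, excluding E:
  F's other parent is D.
  H also has parents C, F.
  K's other parent is H.
  parents(M) \ {E} = {F, L}.
  R's other parents are D, K, M.
  parents(U) \ {E} = {F}.
So the Markov blanket of E is {C, D, F, H, K, L, M, R, U}.

{C, D, F, H, K, L, M, R, U}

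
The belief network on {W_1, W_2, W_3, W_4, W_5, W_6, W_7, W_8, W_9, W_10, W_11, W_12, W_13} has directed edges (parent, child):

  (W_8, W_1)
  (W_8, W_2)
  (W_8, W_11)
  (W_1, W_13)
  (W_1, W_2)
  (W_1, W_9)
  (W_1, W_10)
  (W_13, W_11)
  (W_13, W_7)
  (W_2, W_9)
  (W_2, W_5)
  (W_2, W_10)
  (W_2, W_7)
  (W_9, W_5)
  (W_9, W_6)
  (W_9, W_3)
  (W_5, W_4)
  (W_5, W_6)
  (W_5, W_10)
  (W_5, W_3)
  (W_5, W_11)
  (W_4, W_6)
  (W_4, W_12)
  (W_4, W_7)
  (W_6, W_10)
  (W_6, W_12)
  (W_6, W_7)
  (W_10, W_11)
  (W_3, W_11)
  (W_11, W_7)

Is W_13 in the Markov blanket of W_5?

Yes

W_13 is a co-parent of W_5: both are parents of W_11.
So W_13 ∈ MB(W_5).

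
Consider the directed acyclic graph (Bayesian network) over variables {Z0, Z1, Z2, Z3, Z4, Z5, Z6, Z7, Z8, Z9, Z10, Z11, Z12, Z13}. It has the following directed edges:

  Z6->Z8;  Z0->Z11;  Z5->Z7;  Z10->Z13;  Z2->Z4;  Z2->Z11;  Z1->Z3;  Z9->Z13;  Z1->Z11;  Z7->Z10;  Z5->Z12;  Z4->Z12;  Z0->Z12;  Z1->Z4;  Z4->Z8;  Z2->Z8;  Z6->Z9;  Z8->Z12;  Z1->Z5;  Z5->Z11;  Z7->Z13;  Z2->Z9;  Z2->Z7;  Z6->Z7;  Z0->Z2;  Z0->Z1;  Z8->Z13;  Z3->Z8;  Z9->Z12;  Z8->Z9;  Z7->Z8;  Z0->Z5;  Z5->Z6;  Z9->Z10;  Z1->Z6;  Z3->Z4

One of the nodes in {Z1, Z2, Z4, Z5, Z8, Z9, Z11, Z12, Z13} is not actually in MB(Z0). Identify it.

Pa(Z0) = {}.
Children of Z0: Z1, Z2, Z5, Z11, Z12.
For each child, the remaining parents (spouses of Z0):
  Z1: —
  Z2: —
  Z5: Z1
  Z11: Z1, Z2, Z5
  Z12: Z4, Z5, Z8, Z9
MB(Z0) = {Z1, Z2, Z4, Z5, Z8, Z9, Z11, Z12}.
Z13 is neither a parent, child, nor co-parent of Z0, so it does not belong.

Z13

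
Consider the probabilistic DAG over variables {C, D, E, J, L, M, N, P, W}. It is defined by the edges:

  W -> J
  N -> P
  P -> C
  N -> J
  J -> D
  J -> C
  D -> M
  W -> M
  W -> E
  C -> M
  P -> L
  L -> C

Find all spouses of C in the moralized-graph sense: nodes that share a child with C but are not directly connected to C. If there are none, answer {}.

{D, W}

Children of C: M.
  M: D, W
Excluding nodes already adjacent to C (J, L, M, P), the co-parent-only contribution is {D, W}.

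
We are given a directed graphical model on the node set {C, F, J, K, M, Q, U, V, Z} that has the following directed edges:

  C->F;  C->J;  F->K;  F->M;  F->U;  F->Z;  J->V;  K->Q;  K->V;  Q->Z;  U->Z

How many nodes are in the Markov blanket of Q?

4

The Markov blanket of a node is its parents, its children, and the other parents of its children.
Children of Q: Z.
Parents of Q: K.
Other parents of Q's children:
  Z's other parents are F, U.
MB(Q) = {F, K, U, Z}, which has 4 nodes.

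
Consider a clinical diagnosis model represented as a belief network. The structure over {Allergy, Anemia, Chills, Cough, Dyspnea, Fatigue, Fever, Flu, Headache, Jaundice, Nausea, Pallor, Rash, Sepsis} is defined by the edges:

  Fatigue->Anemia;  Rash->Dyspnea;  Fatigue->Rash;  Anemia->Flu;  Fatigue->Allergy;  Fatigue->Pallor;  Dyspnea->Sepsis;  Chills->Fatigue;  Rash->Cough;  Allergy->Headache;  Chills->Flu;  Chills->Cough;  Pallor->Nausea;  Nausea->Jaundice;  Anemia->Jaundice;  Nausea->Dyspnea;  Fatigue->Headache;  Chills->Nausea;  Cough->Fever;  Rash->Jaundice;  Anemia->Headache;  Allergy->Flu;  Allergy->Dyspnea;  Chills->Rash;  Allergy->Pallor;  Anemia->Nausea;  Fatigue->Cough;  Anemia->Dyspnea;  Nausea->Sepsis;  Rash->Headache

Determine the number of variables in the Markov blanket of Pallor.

The Markov blanket of a node is its parents, its children, and the other parents of its children.
Pa(Pallor) = {Allergy, Fatigue}.
Ch(Pallor) = {Nausea}.
Co-parents of Pallor (other parents of its children):
  Nausea: Anemia, Chills
MB(Pallor) = {Allergy, Anemia, Chills, Fatigue, Nausea}, which has 5 nodes.

5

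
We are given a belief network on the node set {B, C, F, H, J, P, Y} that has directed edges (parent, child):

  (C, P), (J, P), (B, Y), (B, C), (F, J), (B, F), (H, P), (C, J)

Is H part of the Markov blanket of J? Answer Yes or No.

Yes

H is a co-parent of J: both are parents of P.
So H ∈ MB(J).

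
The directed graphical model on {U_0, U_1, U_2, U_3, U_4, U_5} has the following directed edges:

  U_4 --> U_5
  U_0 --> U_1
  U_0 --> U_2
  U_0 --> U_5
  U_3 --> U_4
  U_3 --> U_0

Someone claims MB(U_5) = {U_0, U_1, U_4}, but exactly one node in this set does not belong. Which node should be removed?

Recall MB(v) = parents ∪ children ∪ spouses, where spouses are the other parents of v's children.
U_5's children: none.
U_5 has parents U_0, U_4.
U_5 has no children, so there are no co-parents.
MB(U_5) = {U_0, U_4}.
U_1 is neither a parent, child, nor co-parent of U_5, so it does not belong.

U_1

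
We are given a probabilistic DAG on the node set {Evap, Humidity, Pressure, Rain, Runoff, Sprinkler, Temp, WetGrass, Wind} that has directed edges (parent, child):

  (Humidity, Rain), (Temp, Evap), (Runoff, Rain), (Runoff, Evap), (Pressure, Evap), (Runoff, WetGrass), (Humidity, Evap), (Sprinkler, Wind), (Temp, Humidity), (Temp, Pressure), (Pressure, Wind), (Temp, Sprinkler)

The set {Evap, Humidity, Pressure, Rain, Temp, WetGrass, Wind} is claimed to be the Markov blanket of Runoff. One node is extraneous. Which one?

Runoff has no parents.
Runoff's children: Evap, Rain, WetGrass.
Parents of each child, excluding Runoff:
  WetGrass: no additional parents.
  Evap's other parents are Humidity, Pressure, Temp.
  Rain's other parent is Humidity.
MB(Runoff) = {Evap, Humidity, Pressure, Rain, Temp, WetGrass}.
Wind is neither a parent, child, nor co-parent of Runoff, so it does not belong.

Wind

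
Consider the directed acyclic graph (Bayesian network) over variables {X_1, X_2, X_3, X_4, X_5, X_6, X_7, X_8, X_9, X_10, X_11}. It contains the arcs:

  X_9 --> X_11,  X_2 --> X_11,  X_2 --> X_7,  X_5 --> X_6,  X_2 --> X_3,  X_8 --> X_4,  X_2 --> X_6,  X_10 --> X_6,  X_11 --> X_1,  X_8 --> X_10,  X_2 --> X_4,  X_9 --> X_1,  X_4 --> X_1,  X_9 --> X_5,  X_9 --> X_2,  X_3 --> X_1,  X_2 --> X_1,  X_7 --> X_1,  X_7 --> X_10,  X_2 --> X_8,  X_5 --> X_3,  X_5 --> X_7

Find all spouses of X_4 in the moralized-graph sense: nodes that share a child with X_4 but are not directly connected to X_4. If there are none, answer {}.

Children of X_4: X_1.
  parents(X_1) \ {X_4} = {X_2, X_3, X_7, X_9, X_11}.
Excluding nodes already adjacent to X_4 (X_1, X_2, X_8), the co-parent-only contribution is {X_3, X_7, X_9, X_11}.

{X_3, X_7, X_9, X_11}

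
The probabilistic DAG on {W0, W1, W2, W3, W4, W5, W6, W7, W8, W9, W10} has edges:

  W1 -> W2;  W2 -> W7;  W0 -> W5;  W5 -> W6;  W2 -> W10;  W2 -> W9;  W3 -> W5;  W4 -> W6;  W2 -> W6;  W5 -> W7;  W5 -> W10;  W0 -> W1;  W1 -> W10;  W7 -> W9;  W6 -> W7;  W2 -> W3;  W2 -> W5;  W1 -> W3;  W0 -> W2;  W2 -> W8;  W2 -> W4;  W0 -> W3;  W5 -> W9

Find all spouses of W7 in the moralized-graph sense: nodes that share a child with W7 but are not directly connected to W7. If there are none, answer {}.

Children of W7: W9.
  parents(W9) \ {W7} = {W2, W5}.
Excluding nodes already adjacent to W7 (W2, W5, W6, W9), the co-parent-only contribution is {}.

{}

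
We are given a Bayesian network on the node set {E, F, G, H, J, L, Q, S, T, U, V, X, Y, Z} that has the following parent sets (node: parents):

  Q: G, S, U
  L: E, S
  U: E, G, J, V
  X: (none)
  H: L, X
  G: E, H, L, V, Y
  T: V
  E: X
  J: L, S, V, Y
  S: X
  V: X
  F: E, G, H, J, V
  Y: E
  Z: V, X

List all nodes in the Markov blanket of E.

Parents of E: X.
E has children F, G, L, U, Y.
Other parents of E's children:
  L's other parent is S.
  Y has no other parent.
  parents(G) \ {E} = {H, L, V, Y}.
  F's other parents are G, H, J, V.
  U's other parents are G, J, V.
MB(E) = {F, G, H, J, L, S, U, V, X, Y}.

{F, G, H, J, L, S, U, V, X, Y}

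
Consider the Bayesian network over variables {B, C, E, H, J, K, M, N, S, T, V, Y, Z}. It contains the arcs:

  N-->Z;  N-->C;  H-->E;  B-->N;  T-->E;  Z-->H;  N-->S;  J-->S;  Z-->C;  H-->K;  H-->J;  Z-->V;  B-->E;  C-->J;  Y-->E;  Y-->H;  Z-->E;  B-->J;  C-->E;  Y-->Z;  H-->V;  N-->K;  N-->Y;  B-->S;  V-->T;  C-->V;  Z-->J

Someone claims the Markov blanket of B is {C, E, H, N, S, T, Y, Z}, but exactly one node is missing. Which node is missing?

The Markov blanket of a node is its parents, its children, and the other parents of its children.
Pa(B) = {}.
B's children: E, J, N, S.
Co-parents of B (other parents of its children):
  N has no other parent.
  parents(J) \ {B} = {C, H, Z}.
  S's other parents are J, N.
  E's other parents are C, H, T, Y, Z.
MB(B) = {C, E, H, J, N, S, T, Y, Z}.
Comparing with the claimed set, J is missing.

J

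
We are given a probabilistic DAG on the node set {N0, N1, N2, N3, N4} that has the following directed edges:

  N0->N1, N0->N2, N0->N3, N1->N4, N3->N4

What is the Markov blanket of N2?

{N0}

Ch(N2) = {}.
N2's parents: N0.
N2 has no children, so there are no co-parents.
Taking the union gives {N0}.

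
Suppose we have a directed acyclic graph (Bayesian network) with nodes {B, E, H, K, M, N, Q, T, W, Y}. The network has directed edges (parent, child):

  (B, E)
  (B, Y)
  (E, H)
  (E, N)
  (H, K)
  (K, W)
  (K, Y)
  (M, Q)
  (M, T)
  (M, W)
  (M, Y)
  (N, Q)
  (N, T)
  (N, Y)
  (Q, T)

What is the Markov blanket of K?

K's children: W, Y.
Pa(K) = {H}.
Other parents of K's children:
  W's other parent is M.
  Y's other parents are B, M, N.
MB(K) = {B, H, M, N, W, Y}.

{B, H, M, N, W, Y}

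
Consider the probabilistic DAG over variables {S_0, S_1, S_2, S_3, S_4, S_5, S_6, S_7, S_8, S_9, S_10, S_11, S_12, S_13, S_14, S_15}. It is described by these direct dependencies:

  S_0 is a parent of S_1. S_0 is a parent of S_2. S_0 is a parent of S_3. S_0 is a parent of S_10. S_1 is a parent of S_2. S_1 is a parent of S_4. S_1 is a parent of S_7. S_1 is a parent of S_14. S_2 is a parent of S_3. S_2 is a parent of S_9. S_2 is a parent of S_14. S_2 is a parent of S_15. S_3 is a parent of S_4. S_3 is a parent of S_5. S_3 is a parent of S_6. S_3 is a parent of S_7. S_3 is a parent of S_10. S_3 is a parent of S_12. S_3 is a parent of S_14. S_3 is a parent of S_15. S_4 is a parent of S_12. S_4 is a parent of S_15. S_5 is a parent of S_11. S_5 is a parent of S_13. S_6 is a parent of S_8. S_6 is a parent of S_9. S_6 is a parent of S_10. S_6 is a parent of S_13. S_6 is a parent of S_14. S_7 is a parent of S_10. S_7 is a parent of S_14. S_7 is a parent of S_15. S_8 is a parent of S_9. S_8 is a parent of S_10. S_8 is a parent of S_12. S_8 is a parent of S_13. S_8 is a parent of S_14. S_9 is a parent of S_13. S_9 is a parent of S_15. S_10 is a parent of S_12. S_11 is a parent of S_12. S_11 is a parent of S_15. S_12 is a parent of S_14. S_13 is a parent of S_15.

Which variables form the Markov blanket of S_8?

{S_0, S_1, S_2, S_3, S_4, S_5, S_6, S_7, S_9, S_10, S_11, S_12, S_13, S_14}

S_8 has parent S_6.
S_8 has children S_9, S_10, S_12, S_13, S_14.
Parents of each child, excluding S_8:
  S_9: S_2, S_6
  S_10: S_0, S_3, S_6, S_7
  S_12: S_3, S_4, S_10, S_11
  S_13: S_5, S_6, S_9
  S_14: S_1, S_2, S_3, S_6, S_7, S_12
Union: {S_6} ∪ {S_9, S_10, S_12, S_13, S_14} ∪ {S_0, S_1, S_2, S_3, S_4, S_5, S_6, S_7, S_9, S_10, S_11, S_12} = {S_0, S_1, S_2, S_3, S_4, S_5, S_6, S_7, S_9, S_10, S_11, S_12, S_13, S_14}.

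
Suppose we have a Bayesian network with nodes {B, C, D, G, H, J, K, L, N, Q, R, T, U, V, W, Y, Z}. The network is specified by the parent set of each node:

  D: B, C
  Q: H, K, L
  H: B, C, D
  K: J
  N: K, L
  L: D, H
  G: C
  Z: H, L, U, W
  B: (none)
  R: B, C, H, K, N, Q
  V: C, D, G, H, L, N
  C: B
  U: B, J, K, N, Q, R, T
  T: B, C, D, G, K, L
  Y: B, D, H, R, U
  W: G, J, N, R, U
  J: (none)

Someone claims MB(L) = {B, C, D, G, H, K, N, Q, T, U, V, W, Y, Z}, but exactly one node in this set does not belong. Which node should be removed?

L's parents: D, H.
L has children N, Q, T, V, Z.
For each child, the remaining parents (spouses of L):
  N: K
  Q: H, K
  T: B, C, D, G, K
  V: C, D, G, H, N
  Z: H, U, W
MB(L) = {B, C, D, G, H, K, N, Q, T, U, V, W, Z}.
Y is neither a parent, child, nor co-parent of L, so it does not belong.

Y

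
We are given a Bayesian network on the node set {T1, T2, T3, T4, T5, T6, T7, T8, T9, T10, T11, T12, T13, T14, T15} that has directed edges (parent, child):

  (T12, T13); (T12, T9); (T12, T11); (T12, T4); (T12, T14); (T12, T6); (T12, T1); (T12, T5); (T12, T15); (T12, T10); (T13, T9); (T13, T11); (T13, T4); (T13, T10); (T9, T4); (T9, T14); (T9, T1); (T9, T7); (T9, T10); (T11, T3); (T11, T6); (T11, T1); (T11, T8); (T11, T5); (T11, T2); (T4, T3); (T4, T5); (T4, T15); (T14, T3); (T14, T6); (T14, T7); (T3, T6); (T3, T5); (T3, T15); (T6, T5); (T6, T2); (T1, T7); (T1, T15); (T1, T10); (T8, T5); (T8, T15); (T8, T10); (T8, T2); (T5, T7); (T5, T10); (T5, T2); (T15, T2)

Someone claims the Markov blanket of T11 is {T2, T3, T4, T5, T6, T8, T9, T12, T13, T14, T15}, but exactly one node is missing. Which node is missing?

T1

A node's Markov blanket = Pa ∪ Ch ∪ (parents of Ch other than the node itself).
T11's parents: T12, T13.
T11's children: T1, T2, T3, T5, T6, T8.
Parents of each child, excluding T11:
  T3: T4, T14
  T6: T3, T12, T14
  T1: T9, T12
  T8: —
  T5: T3, T4, T6, T8, T12
  T2: T5, T6, T8, T15
MB(T11) = {T1, T2, T3, T4, T5, T6, T8, T9, T12, T13, T14, T15}.
Comparing with the claimed set, T1 is missing.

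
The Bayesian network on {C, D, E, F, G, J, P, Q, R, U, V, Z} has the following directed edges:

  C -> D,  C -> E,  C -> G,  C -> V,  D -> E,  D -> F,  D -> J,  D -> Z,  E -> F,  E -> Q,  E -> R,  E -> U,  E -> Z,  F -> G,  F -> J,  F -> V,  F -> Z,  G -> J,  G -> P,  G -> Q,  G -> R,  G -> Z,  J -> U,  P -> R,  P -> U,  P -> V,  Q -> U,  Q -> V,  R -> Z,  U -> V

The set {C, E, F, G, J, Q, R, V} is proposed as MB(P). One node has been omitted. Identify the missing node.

U

The Markov blanket of a node is its parents, its children, and the other parents of its children.
P's parents: G.
P has children R, U, V.
Co-parents of P (other parents of its children):
  R also has parents E, G.
  parents(U) \ {P} = {E, J, Q}.
  V also has parents C, F, Q, U.
MB(P) = {C, E, F, G, J, Q, R, U, V}.
Comparing with the claimed set, U is missing.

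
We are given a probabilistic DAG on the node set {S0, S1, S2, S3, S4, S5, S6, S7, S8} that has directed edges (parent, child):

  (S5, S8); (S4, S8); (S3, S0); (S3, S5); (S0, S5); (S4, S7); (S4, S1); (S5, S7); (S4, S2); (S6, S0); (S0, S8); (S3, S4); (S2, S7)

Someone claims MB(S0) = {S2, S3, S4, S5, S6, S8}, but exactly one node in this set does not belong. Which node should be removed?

The Markov blanket of a node is its parents, its children, and the other parents of its children.
S0 has parents S3, S6.
S0's children: S5, S8.
Co-parents of S0 (other parents of its children):
  S5 also has parent S3.
  S8 also has parents S4, S5.
MB(S0) = {S3, S4, S5, S6, S8}.
S2 is neither a parent, child, nor co-parent of S0, so it does not belong.

S2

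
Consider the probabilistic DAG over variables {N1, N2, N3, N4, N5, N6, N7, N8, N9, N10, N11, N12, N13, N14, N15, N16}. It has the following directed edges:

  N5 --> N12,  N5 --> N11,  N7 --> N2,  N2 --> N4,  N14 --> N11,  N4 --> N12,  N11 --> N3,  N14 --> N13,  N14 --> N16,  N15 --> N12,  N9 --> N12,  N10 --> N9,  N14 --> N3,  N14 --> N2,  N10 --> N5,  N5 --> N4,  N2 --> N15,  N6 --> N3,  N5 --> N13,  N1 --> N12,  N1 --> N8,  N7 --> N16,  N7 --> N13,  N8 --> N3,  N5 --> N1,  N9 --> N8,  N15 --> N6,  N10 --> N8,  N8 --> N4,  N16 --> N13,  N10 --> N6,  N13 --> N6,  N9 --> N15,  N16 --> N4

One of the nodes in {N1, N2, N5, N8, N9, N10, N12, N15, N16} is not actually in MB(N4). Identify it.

N10

By definition, MB(N4) is built from N4's parents, N4's children, and the co-parents of N4.
N4 has parents N2, N5, N8, N16.
Ch(N4) = {N12}.
Other parents of N4's children:
  N12: N1, N5, N9, N15
MB(N4) = {N1, N2, N5, N8, N9, N12, N15, N16}.
N10 is neither a parent, child, nor co-parent of N4, so it does not belong.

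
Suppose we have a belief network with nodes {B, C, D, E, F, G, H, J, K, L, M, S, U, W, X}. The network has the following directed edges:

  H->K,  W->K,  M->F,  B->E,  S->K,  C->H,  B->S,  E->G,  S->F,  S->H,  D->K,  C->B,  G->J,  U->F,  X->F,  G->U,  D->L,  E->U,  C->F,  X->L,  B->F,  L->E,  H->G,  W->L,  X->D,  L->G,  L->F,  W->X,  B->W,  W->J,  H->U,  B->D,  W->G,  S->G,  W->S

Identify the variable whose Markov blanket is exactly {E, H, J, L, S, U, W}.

The target node must have every member of {E, H, J, L, S, U, W} as a parent, child, or co-parent, and no others.
Parents of G: E, H, L, S, W; children: J, U; co-parents: E, H, W.
These exactly cover the given set, so the node is G.

G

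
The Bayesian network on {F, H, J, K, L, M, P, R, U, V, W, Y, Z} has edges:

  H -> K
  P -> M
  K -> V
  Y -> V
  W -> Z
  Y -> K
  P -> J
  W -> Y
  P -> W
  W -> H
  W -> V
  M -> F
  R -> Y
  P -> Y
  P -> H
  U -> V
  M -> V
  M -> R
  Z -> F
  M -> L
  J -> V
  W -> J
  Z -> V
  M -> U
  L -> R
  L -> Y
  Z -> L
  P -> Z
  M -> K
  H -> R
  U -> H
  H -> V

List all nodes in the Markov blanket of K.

A node's Markov blanket = Pa ∪ Ch ∪ (parents of Ch other than the node itself).
K has parents H, M, Y.
K has child V.
Co-parents of K (other parents of its children):
  V also has parents H, J, M, U, W, Y, Z.
Union: {H, M, Y} ∪ {V} ∪ {H, J, M, U, W, Y, Z} = {H, J, M, U, V, W, Y, Z}.

{H, J, M, U, V, W, Y, Z}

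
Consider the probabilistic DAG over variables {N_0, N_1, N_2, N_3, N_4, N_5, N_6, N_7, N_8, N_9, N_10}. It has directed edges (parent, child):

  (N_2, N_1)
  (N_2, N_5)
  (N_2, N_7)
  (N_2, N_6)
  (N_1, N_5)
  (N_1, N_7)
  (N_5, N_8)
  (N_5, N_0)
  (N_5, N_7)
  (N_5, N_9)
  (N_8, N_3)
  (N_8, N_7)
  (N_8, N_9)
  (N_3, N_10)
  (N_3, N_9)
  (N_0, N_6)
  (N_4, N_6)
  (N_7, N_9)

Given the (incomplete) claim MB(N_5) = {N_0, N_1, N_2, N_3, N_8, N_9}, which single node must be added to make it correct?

Recall MB(v) = parents ∪ children ∪ spouses, where spouses are the other parents of v's children.
N_5's parents: N_1, N_2.
N_5's children: N_0, N_7, N_8, N_9.
Other parents of N_5's children:
  N_8: no additional parents.
  N_0: no additional parents.
  parents(N_7) \ {N_5} = {N_1, N_2, N_8}.
  parents(N_9) \ {N_5} = {N_3, N_7, N_8}.
MB(N_5) = {N_0, N_1, N_2, N_3, N_7, N_8, N_9}.
Comparing with the claimed set, N_7 is missing.

N_7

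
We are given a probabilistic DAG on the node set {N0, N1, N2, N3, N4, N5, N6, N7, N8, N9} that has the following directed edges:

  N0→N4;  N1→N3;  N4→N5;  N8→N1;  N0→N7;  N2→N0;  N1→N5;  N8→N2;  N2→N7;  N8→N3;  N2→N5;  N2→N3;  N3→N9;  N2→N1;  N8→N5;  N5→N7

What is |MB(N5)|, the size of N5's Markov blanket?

The Markov blanket of a node is its parents, its children, and the other parents of its children.
Ch(N5) = {N7}.
Parents of N5: N1, N2, N4, N8.
Parents of each child, excluding N5:
  parents(N7) \ {N5} = {N0, N2}.
MB(N5) = {N0, N1, N2, N4, N7, N8}, which has 6 nodes.

6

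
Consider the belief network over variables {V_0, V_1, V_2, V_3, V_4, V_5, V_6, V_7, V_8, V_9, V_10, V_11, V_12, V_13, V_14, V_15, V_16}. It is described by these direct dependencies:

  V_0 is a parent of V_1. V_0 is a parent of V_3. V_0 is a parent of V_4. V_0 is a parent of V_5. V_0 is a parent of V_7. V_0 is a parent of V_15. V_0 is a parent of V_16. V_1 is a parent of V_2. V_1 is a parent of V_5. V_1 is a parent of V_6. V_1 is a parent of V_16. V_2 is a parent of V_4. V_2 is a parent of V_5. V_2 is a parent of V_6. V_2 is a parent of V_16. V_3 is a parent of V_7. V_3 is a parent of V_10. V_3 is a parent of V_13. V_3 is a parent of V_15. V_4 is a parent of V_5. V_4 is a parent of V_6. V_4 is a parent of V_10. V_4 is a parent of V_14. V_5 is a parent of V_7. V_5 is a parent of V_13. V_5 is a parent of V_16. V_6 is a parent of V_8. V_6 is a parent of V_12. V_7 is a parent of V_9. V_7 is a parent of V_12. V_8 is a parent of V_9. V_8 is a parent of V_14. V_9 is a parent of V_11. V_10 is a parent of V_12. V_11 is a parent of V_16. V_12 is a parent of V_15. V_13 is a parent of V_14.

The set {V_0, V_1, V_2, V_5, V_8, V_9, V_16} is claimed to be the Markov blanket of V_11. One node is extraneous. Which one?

A node's Markov blanket = Pa ∪ Ch ∪ (parents of Ch other than the node itself).
Children of V_11: V_16.
V_11's parents: V_9.
Parents of each child, excluding V_11:
  V_16's other parents are V_0, V_1, V_2, V_5.
MB(V_11) = {V_0, V_1, V_2, V_5, V_9, V_16}.
V_8 is neither a parent, child, nor co-parent of V_11, so it does not belong.

V_8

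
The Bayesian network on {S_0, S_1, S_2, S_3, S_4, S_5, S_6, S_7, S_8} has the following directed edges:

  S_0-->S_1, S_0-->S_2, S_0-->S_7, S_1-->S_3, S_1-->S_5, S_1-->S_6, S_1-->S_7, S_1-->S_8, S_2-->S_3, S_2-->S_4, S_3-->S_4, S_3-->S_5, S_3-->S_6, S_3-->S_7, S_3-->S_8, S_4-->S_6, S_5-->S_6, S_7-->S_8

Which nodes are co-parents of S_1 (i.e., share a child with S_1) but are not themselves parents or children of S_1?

{S_2, S_4}

Children of S_1: S_3, S_5, S_6, S_7, S_8.
  parents(S_3) \ {S_1} = {S_2}.
  S_5's other parent is S_3.
  parents(S_6) \ {S_1} = {S_3, S_4, S_5}.
  S_7's other parents are S_0, S_3.
  parents(S_8) \ {S_1} = {S_3, S_7}.
Excluding nodes already adjacent to S_1 (S_0, S_3, S_5, S_6, S_7, S_8), the co-parent-only contribution is {S_2, S_4}.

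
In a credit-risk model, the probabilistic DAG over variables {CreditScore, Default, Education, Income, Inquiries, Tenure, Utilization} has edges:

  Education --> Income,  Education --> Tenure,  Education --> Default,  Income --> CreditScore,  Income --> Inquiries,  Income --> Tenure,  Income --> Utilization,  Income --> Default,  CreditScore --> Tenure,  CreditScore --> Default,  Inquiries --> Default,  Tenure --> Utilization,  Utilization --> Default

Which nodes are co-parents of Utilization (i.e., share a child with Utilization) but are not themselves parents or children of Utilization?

{CreditScore, Education, Inquiries}

Children of Utilization: Default.
  Default also has parents CreditScore, Education, Income, Inquiries.
Excluding nodes already adjacent to Utilization (Default, Income, Tenure), the co-parent-only contribution is {CreditScore, Education, Inquiries}.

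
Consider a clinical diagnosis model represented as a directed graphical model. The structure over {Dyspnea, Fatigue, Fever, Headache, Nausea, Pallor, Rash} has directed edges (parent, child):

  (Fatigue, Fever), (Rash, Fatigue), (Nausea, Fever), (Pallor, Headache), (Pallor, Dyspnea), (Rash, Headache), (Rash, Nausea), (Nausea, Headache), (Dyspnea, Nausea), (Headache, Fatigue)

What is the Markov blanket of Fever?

{Fatigue, Nausea}

A node's Markov blanket = Pa ∪ Ch ∪ (parents of Ch other than the node itself).
Fever has no children.
Parents of Fever: Fatigue, Nausea.
With no children, Fever has no spouses; the co-parent set is empty.
MB(Fever) = {Fatigue, Nausea}.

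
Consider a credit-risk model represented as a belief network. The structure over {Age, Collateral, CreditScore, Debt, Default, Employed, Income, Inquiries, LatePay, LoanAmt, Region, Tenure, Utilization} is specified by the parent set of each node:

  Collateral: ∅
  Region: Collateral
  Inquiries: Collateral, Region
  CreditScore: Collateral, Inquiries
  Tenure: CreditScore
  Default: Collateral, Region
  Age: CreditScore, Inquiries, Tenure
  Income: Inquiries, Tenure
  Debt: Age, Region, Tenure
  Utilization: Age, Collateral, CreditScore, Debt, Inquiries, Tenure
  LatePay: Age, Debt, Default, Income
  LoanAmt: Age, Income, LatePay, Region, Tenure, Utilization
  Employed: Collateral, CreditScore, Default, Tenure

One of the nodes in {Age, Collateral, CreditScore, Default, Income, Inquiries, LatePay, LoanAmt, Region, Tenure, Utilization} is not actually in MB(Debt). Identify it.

LoanAmt

Children of Debt: LatePay, Utilization.
Debt's parents: Age, Region, Tenure.
Co-parents of Debt (other parents of its children):
  Utilization: Age, Collateral, CreditScore, Inquiries, Tenure
  LatePay: Age, Default, Income
MB(Debt) = {Age, Collateral, CreditScore, Default, Income, Inquiries, LatePay, Region, Tenure, Utilization}.
LoanAmt is neither a parent, child, nor co-parent of Debt, so it does not belong.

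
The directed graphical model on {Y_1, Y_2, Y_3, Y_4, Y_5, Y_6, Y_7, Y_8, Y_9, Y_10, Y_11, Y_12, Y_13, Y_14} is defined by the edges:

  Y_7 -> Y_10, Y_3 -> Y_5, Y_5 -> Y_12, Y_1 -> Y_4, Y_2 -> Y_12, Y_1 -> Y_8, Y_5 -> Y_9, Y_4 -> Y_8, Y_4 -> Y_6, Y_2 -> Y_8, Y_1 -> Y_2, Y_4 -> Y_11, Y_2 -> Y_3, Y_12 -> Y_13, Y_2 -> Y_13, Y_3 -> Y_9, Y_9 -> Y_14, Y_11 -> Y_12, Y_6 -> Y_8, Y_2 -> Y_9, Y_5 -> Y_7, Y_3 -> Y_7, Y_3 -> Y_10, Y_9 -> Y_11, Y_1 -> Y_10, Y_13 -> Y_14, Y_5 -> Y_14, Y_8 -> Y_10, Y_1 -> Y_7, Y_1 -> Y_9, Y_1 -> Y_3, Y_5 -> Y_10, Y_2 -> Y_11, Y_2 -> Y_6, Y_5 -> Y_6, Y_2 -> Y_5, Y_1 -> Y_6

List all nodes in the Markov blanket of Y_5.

Y_5's parents: Y_2, Y_3.
Y_5's children: Y_6, Y_7, Y_9, Y_10, Y_12, Y_14.
Parents of each child, excluding Y_5:
  Y_6: Y_1, Y_2, Y_4
  Y_7: Y_1, Y_3
  Y_9: Y_1, Y_2, Y_3
  Y_10: Y_1, Y_3, Y_7, Y_8
  Y_12: Y_2, Y_11
  Y_14: Y_9, Y_13
Taking the union gives {Y_1, Y_2, Y_3, Y_4, Y_6, Y_7, Y_8, Y_9, Y_10, Y_11, Y_12, Y_13, Y_14}.

{Y_1, Y_2, Y_3, Y_4, Y_6, Y_7, Y_8, Y_9, Y_10, Y_11, Y_12, Y_13, Y_14}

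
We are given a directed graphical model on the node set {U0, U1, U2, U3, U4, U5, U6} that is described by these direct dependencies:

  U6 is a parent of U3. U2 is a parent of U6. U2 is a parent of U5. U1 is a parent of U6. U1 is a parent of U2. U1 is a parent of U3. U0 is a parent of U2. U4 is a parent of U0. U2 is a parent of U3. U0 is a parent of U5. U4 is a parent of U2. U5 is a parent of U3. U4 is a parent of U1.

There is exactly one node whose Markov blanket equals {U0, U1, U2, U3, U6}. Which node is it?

U5

The target node must have every member of {U0, U1, U2, U3, U6} as a parent, child, or co-parent, and no others.
Parents of U5: U0, U2; children: U3; co-parents: U1, U2, U6.
These exactly cover the given set, so the node is U5.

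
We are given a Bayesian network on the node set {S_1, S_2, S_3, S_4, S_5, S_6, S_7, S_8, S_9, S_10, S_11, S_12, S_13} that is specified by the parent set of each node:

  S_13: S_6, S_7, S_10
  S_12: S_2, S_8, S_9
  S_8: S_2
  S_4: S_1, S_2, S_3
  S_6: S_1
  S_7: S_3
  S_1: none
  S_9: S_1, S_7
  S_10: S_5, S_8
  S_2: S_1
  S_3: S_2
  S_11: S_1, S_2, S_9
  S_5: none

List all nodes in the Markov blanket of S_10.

The Markov blanket of a node is its parents, its children, and the other parents of its children.
Children of S_10: S_13.
S_10's parents: S_5, S_8.
Other parents of S_10's children:
  S_13 also has parents S_6, S_7.
Taking the union gives {S_5, S_6, S_7, S_8, S_13}.

{S_5, S_6, S_7, S_8, S_13}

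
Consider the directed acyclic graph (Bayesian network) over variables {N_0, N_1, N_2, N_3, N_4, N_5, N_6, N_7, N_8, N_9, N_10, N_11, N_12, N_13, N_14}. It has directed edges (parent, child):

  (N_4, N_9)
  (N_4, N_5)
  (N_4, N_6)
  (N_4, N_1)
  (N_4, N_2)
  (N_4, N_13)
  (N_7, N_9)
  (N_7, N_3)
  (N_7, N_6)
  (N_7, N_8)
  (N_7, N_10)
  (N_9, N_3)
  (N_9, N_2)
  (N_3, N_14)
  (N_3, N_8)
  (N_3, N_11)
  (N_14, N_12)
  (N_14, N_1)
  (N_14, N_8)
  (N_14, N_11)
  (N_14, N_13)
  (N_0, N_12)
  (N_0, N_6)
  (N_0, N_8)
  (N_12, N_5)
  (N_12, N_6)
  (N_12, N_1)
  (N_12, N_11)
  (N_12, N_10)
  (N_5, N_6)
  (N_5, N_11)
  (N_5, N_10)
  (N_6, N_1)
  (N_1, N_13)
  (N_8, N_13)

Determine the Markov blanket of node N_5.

{N_0, N_3, N_4, N_6, N_7, N_10, N_11, N_12, N_14}

N_5 has children N_6, N_10, N_11.
N_5 has parents N_4, N_12.
Other parents of N_5's children:
  N_6: N_0, N_4, N_7, N_12
  N_11: N_3, N_12, N_14
  N_10: N_7, N_12
Union: {N_4, N_12} ∪ {N_6, N_10, N_11} ∪ {N_0, N_3, N_4, N_7, N_12, N_14} = {N_0, N_3, N_4, N_6, N_7, N_10, N_11, N_12, N_14}.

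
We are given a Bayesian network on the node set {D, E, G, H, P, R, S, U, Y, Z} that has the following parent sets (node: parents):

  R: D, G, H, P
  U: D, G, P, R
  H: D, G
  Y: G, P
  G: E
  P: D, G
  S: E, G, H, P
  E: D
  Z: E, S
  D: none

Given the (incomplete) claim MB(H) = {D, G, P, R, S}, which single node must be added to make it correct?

By definition, MB(H) is built from H's parents, H's children, and the co-parents of H.
Pa(H) = {D, G}.
Children of H: R, S.
Co-parents of H (other parents of its children):
  parents(R) \ {H} = {D, G, P}.
  parents(S) \ {H} = {E, G, P}.
MB(H) = {D, E, G, P, R, S}.
Comparing with the claimed set, E is missing.

E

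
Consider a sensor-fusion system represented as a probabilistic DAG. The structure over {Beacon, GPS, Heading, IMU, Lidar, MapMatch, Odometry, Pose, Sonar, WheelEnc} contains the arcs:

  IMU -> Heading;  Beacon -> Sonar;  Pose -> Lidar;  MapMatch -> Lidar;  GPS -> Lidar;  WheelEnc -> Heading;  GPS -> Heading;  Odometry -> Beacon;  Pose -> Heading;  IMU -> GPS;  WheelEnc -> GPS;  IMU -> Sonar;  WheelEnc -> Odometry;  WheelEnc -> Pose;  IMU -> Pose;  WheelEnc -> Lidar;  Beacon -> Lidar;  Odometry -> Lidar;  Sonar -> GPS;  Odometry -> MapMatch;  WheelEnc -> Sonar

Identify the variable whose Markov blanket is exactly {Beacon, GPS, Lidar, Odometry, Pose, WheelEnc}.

The target node must have every member of {Beacon, GPS, Lidar, Odometry, Pose, WheelEnc} as a parent, child, or co-parent, and no others.
Parents of MapMatch: Odometry; children: Lidar; co-parents: Beacon, GPS, Odometry, Pose, WheelEnc.
These exactly cover the given set, so the node is MapMatch.

MapMatch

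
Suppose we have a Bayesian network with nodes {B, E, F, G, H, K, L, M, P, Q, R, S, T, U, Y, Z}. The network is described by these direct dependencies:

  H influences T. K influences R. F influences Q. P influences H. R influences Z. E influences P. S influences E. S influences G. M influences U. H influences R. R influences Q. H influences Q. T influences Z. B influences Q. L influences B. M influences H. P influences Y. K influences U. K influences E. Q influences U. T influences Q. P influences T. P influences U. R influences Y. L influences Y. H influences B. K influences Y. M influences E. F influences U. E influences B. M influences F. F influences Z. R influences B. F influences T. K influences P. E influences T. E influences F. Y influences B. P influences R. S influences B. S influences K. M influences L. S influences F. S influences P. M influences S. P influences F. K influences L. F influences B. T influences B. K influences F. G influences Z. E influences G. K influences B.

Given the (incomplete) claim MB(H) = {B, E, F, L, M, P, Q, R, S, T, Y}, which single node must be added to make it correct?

K

Recall MB(v) = parents ∪ children ∪ spouses, where spouses are the other parents of v's children.
H's parents: M, P.
Children of H: B, Q, R, T.
Other parents of H's children:
  R: K, P
  T: E, F, P
  B: E, F, K, L, R, S, T, Y
  Q: B, F, R, T
MB(H) = {B, E, F, K, L, M, P, Q, R, S, T, Y}.
Comparing with the claimed set, K is missing.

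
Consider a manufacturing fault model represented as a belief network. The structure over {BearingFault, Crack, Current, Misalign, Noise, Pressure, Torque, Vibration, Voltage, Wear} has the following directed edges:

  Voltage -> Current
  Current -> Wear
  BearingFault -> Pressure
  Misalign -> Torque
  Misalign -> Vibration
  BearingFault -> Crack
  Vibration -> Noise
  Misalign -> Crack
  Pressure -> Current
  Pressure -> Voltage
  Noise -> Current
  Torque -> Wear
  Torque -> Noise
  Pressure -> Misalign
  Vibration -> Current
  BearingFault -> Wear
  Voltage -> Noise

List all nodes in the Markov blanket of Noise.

A node's Markov blanket = Pa ∪ Ch ∪ (parents of Ch other than the node itself).
Pa(Noise) = {Torque, Vibration, Voltage}.
Noise has child Current.
Parents of each child, excluding Noise:
  Current's other parents are Pressure, Vibration, Voltage.
Taking the union gives {Current, Pressure, Torque, Vibration, Voltage}.

{Current, Pressure, Torque, Vibration, Voltage}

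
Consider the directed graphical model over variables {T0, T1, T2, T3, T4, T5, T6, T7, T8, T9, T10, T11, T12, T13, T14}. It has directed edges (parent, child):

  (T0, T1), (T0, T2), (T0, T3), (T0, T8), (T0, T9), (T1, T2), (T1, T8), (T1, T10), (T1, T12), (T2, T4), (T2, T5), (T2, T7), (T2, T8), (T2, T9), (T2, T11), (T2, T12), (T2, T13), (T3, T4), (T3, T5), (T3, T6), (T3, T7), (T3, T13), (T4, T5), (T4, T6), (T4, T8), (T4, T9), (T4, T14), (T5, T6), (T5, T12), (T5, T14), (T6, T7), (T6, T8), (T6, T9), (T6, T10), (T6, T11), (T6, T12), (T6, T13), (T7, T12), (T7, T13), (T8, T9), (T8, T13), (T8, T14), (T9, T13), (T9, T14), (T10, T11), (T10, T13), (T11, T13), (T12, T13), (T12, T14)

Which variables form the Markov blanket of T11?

T11's parents: T2, T6, T10.
Ch(T11) = {T13}.
Other parents of T11's children:
  T13 also has parents T2, T3, T6, T7, T8, T9, T10, T12.
Union: {T2, T6, T10} ∪ {T13} ∪ {T2, T3, T6, T7, T8, T9, T10, T12} = {T2, T3, T6, T7, T8, T9, T10, T12, T13}.

{T2, T3, T6, T7, T8, T9, T10, T12, T13}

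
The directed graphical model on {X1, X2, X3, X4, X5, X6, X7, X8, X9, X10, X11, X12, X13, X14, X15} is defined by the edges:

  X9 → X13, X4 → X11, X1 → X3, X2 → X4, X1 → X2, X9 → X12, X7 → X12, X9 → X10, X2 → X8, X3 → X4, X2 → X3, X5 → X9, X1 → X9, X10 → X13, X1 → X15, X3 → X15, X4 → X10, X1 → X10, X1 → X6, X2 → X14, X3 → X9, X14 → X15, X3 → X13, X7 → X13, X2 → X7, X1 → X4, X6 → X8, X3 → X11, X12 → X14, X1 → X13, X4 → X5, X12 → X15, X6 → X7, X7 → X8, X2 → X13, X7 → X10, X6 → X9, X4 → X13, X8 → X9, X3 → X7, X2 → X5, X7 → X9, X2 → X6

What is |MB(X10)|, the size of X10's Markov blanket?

7

A node's Markov blanket = Pa ∪ Ch ∪ (parents of Ch other than the node itself).
X10 has child X13.
Pa(X10) = {X1, X4, X7, X9}.
For each child, the remaining parents (spouses of X10):
  X13: X1, X2, X3, X4, X7, X9
MB(X10) = {X1, X2, X3, X4, X7, X9, X13}, which has 7 nodes.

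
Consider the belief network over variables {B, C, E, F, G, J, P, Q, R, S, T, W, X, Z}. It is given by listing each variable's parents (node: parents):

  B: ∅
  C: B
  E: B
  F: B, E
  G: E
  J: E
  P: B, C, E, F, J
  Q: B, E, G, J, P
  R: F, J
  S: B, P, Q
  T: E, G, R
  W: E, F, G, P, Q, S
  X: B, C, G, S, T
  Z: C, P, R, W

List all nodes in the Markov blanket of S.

{B, C, E, F, G, P, Q, T, W, X}

Children of S: W, X.
S's parents: B, P, Q.
For each child, the remaining parents (spouses of S):
  W: E, F, G, P, Q
  X: B, C, G, T
So the Markov blanket of S is {B, C, E, F, G, P, Q, T, W, X}.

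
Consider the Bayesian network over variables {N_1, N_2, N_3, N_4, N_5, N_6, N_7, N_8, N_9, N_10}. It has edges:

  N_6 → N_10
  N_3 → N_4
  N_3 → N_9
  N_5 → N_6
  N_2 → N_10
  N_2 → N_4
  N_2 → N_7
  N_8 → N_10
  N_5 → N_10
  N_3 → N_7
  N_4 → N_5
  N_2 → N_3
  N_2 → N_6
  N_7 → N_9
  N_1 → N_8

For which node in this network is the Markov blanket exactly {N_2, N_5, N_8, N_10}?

The target node must have every member of {N_2, N_5, N_8, N_10} as a parent, child, or co-parent, and no others.
Parents of N_6: N_2, N_5; children: N_10; co-parents: N_2, N_5, N_8.
These exactly cover the given set, so the node is N_6.

N_6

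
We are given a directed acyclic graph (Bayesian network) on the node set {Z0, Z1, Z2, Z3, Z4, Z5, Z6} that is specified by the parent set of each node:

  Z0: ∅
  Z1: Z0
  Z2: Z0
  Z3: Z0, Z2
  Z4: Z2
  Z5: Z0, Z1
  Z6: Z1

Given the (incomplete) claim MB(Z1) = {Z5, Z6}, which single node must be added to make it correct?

Z0

The Markov blanket of a node is its parents, its children, and the other parents of its children.
Z1 has children Z5, Z6.
Pa(Z1) = {Z0}.
For each child, the remaining parents (spouses of Z1):
  parents(Z5) \ {Z1} = {Z0}.
  Z6: no additional parents.
MB(Z1) = {Z0, Z5, Z6}.
Comparing with the claimed set, Z0 is missing.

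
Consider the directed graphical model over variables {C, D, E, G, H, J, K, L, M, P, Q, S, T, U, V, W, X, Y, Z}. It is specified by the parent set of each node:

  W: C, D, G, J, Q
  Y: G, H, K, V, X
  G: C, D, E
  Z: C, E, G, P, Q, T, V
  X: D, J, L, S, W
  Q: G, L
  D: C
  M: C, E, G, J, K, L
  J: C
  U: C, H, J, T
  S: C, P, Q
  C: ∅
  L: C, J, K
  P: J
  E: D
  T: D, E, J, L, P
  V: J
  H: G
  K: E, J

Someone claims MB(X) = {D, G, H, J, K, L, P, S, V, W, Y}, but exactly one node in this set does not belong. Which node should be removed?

Pa(X) = {D, J, L, S, W}.
X's children: Y.
Other parents of X's children:
  Y's other parents are G, H, K, V.
MB(X) = {D, G, H, J, K, L, S, V, W, Y}.
P is neither a parent, child, nor co-parent of X, so it does not belong.

P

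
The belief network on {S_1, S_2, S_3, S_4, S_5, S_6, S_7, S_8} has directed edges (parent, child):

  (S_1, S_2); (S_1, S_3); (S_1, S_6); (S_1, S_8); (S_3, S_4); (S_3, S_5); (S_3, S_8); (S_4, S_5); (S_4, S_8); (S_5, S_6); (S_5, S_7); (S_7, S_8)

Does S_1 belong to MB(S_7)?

Yes

S_1 is a co-parent of S_7: both are parents of S_8.
So S_1 ∈ MB(S_7).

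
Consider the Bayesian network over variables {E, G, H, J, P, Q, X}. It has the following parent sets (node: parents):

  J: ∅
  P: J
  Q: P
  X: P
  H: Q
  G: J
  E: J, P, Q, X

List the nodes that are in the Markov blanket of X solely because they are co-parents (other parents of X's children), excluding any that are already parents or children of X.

Children of X: E.
  E's other parents are J, P, Q.
Excluding nodes already adjacent to X (E, P), the co-parent-only contribution is {J, Q}.

{J, Q}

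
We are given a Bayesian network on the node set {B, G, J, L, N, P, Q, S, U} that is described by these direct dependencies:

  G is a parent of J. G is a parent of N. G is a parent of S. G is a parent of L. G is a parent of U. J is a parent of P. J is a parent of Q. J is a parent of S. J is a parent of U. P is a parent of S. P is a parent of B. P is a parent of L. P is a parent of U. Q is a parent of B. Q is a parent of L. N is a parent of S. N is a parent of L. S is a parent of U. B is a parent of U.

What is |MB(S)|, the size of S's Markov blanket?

The Markov blanket of a node is its parents, its children, and the other parents of its children.
S has parents G, J, N, P.
S has child U.
Parents of each child, excluding S:
  U's other parents are B, G, J, P.
MB(S) = {B, G, J, N, P, U}, which has 6 nodes.

6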